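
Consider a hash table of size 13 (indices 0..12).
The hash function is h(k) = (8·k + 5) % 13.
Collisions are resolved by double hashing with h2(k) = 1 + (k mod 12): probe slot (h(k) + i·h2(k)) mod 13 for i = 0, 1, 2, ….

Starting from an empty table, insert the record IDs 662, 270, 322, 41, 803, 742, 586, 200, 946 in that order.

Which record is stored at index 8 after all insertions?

41

662: h=10 → slot 10
270: h=7 → slot 7
322: h=7, h2=11, probe 7,5 → slot 5
41: h=8 → slot 8
803: h=7, h2=12, probe 7,6 → slot 6
742: h=0 → slot 0
586: h=0, h2=11, probe 0,11 → slot 11
200: h=6, h2=9, probe 6,2 → slot 2
946: h=7, h2=11, probe 7,5,3 → slot 3
Table: [742, _, 200, 946, _, 322, 803, 270, 41, _, 662, 586, _]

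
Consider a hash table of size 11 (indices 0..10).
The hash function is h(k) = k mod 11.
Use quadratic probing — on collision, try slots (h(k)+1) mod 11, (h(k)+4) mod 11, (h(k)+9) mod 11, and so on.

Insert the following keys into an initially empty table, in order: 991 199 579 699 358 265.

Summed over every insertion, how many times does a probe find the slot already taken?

991 hashes to 1; slot 1 is free -> place at 1.
199 hashes to 1; 1 taken -> place at 2.
579 hashes to 7; slot 7 is free -> place at 7.
699 hashes to 6; slot 6 is free -> place at 6.
358 hashes to 6; 6,7 taken -> place at 10.
265 hashes to 1; 1,2 taken -> place at 5.
Table: [∅, 991, 199, ∅, ∅, 265, 699, 579, ∅, ∅, 358]

5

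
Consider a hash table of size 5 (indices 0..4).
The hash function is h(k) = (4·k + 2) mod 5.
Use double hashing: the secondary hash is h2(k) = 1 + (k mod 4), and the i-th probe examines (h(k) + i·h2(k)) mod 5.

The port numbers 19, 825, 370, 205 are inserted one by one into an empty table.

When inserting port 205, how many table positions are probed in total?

19 hashes to 3; slot 3 is free → place at 3.
825 hashes to 2; slot 2 is free → place at 2.
370 hashes to 2, h2=3; 2 taken → place at 0.
205 hashes to 2, h2=2; 2 taken → place at 4.
Table: [370, —, 825, 19, 205]

2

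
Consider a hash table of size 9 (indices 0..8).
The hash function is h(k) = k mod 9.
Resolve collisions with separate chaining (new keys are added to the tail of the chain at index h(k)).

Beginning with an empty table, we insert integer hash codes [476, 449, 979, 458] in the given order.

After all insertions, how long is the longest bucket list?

3

476 -> bucket 8
449 -> bucket 8 (collision)
979 -> bucket 7
458 -> bucket 8 (collision)
Final buckets:
0: .
1: .
2: .
3: .
4: .
5: .
6: .
7: 979
8: 476 -> 449 -> 458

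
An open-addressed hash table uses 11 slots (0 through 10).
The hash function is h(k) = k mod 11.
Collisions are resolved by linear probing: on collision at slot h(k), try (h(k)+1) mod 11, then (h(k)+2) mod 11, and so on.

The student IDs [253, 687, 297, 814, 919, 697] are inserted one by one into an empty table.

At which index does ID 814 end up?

2

253 hashes to 0; slot 0 is free → place at 0.
687 hashes to 5; slot 5 is free → place at 5.
297 hashes to 0; 0 taken → place at 1.
814 hashes to 0; 0,1 taken → place at 2.
919 hashes to 6; slot 6 is free → place at 6.
697 hashes to 4; slot 4 is free → place at 4.
Table: [253, 297, 814, ., 697, 687, 919, ., ., ., .]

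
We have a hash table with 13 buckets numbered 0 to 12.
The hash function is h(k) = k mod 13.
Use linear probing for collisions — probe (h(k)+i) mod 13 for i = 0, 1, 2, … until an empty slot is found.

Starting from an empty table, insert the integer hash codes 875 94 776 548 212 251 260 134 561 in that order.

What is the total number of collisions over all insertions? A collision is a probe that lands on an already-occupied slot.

12

875: h=4 -> slot 4
94: h=3 -> slot 3
776: h=9 -> slot 9
548: h=2 -> slot 2
212: h=4, probe 4,5 -> slot 5
251: h=4, probe 4,5,6 -> slot 6
260: h=0 -> slot 0
134: h=4, probe 4,5,6,7 -> slot 7
561: h=2, probe 2,3,4,5,6,7,8 -> slot 8
Table: [260, -, 548, 94, 875, 212, 251, 134, 561, 776, -, -, -]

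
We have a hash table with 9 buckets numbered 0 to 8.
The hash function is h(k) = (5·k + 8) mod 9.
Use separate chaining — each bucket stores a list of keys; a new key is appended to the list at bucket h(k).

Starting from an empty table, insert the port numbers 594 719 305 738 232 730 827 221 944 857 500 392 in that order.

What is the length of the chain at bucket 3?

4

Insert 594: h=8, bucket 8 empty -> new chain.
Insert 719: h=3, bucket 3 empty -> new chain.
Insert 305: h=3, bucket 3 nonempty -> append to chain.
Insert 738: h=8, bucket 8 nonempty -> append to chain.
Insert 232: h=7, bucket 7 empty -> new chain.
Insert 730: h=4, bucket 4 empty -> new chain.
Insert 827: h=3, bucket 3 nonempty -> append to chain.
Insert 221: h=6, bucket 6 empty -> new chain.
Insert 944: h=3, bucket 3 nonempty -> append to chain.
Insert 857: h=0, bucket 0 empty -> new chain.
Insert 500: h=6, bucket 6 nonempty -> append to chain.
Insert 392: h=6, bucket 6 nonempty -> append to chain.
Final buckets:
0: 857
1: —
2: —
3: 719 -> 305 -> 827 -> 944
4: 730
5: —
6: 221 -> 500 -> 392
7: 232
8: 594 -> 738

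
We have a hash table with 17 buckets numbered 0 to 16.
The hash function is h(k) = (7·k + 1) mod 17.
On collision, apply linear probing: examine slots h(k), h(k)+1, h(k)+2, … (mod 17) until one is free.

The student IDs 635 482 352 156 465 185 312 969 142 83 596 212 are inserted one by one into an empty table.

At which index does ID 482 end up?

Insert 635: h=9, slot 9 empty => index 9.
Insert 482: h=9, slot 9 occupied => index 10.
Insert 352: h=0, slot 0 empty => index 0.
Insert 156: h=5, slot 5 empty => index 5.
Insert 465: h=9, slots 9,10 occupied => index 11.
Insert 185: h=4, slot 4 empty => index 4.
Insert 312: h=9, slots 9,10,11 occupied => index 12.
Insert 969: h=1, slot 1 empty => index 1.
Insert 142: h=9, slots 9,10,11,12 occupied => index 13.
Insert 83: h=4, slots 4,5 occupied => index 6.
Insert 596: h=8, slot 8 empty => index 8.
Insert 212: h=6, slot 6 occupied => index 7.
Table: [352, 969, _, _, 185, 156, 83, 212, 596, 635, 482, 465, 312, 142, _, _, _]

10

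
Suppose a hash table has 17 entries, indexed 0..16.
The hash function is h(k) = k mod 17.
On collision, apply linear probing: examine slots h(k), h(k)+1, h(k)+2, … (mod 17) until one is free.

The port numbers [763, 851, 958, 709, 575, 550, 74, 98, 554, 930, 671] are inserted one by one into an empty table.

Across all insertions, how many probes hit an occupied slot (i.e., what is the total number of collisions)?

Insert 763: h=15, slot 15 empty => index 15.
Insert 851: h=1, slot 1 empty => index 1.
Insert 958: h=6, slot 6 empty => index 6.
Insert 709: h=12, slot 12 empty => index 12.
Insert 575: h=14, slot 14 empty => index 14.
Insert 550: h=6, slot 6 occupied => index 7.
Insert 74: h=6, slots 6,7 occupied => index 8.
Insert 98: h=13, slot 13 empty => index 13.
Insert 554: h=10, slot 10 empty => index 10.
Insert 930: h=12, slots 12,13,14,15 occupied => index 16.
Insert 671: h=8, slot 8 occupied => index 9.
Table: [—, 851, —, —, —, —, 958, 550, 74, 671, 554, —, 709, 98, 575, 763, 930]

8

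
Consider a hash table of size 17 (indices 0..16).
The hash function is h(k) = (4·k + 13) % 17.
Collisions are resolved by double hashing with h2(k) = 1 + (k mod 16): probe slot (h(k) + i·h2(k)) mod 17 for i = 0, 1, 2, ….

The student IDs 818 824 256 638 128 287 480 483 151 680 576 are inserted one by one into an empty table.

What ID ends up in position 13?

818: h=4 → slot 4
824: h=11 → slot 11
256: h=0 → slot 0
638: h=15 → slot 15
128: h=15, h2=1, probe 15,16 → slot 16
287: h=5 → slot 5
480: h=12 → slot 12
483: h=7 → slot 7
151: h=5, h2=8, probe 5,13 → slot 13
680: h=13, h2=9, probe 13,5,14 → slot 14
576: h=5, h2=1, probe 5,6 → slot 6
Table: [256, _, _, _, 818, 287, 576, 483, _, _, _, 824, 480, 151, 680, 638, 128]

151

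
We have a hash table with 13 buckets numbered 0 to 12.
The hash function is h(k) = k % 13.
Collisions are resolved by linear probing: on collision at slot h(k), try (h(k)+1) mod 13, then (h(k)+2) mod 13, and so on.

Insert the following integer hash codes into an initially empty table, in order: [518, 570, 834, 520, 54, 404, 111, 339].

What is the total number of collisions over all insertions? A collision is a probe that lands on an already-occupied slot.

518: h=11 => slot 11
570: h=11, probe 11,12 => slot 12
834: h=2 => slot 2
520: h=0 => slot 0
54: h=2, probe 2,3 => slot 3
404: h=1 => slot 1
111: h=7 => slot 7
339: h=1, probe 1,2,3,4 => slot 4
Table: [520, 404, 834, 54, 339, —, —, 111, —, —, —, 518, 570]

5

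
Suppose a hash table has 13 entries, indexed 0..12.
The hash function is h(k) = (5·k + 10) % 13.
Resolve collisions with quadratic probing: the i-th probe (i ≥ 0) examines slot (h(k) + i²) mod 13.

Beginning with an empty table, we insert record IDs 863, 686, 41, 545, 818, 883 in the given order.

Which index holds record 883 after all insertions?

863 hashes to 9; slot 9 is free → place at 9.
686 hashes to 8; slot 8 is free → place at 8.
41 hashes to 7; slot 7 is free → place at 7.
545 hashes to 5; slot 5 is free → place at 5.
818 hashes to 5; 5 taken → place at 6.
883 hashes to 5; 5,6,9 taken → place at 1.
Table: [∅, 883, ∅, ∅, ∅, 545, 818, 41, 686, 863, ∅, ∅, ∅]

1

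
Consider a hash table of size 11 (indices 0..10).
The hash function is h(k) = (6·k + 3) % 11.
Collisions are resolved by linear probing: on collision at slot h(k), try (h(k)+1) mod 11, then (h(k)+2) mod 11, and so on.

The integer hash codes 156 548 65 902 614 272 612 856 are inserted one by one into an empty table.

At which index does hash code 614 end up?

5

Insert 156: h=4, slot 4 empty => index 4.
Insert 548: h=2, slot 2 empty => index 2.
Insert 65: h=8, slot 8 empty => index 8.
Insert 902: h=3, slot 3 empty => index 3.
Insert 614: h=2, slots 2,3,4 occupied => index 5.
Insert 272: h=7, slot 7 empty => index 7.
Insert 612: h=1, slot 1 empty => index 1.
Insert 856: h=2, slots 2,3,4,5 occupied => index 6.
Table: [-, 612, 548, 902, 156, 614, 856, 272, 65, -, -]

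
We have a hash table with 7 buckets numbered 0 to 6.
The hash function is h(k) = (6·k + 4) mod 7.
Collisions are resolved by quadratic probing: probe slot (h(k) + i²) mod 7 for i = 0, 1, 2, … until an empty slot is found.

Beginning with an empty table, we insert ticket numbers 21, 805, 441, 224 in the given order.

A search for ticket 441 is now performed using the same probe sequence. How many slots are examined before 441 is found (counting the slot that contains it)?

3

21 hashes to 4; slot 4 is free → place at 4.
805 hashes to 4; 4 taken → place at 5.
441 hashes to 4; 4,5 taken → place at 1.
224 hashes to 4; 4,5,1 taken → place at 6.
Table: [., 441, ., ., 21, 805, 224]
Lookup 441: h=4, probe 4,5,1 → found at 1.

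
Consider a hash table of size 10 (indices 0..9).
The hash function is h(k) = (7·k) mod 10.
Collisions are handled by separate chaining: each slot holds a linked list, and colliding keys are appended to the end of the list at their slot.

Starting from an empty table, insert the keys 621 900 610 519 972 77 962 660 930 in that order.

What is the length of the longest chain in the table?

621 → bucket 7
900 → bucket 0
610 → bucket 0 (collision)
519 → bucket 3
972 → bucket 4
77 → bucket 9
962 → bucket 4 (collision)
660 → bucket 0 (collision)
930 → bucket 0 (collision)
Final buckets:
0: 900 -> 610 -> 660 -> 930
1: —
2: —
3: 519
4: 972 -> 962
5: —
6: —
7: 621
8: —
9: 77

4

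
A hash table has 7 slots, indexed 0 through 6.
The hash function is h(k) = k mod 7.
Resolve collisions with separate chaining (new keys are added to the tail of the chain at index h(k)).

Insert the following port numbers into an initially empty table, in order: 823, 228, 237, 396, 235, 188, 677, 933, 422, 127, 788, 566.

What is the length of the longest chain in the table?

823 → bucket 4
228 → bucket 4 (collision)
237 → bucket 6
396 → bucket 4 (collision)
235 → bucket 4 (collision)
188 → bucket 6 (collision)
677 → bucket 5
933 → bucket 2
422 → bucket 2 (collision)
127 → bucket 1
788 → bucket 4 (collision)
566 → bucket 6 (collision)
Final buckets:
0: —
1: 127
2: 933 -> 422
3: —
4: 823 -> 228 -> 396 -> 235 -> 788
5: 677
6: 237 -> 188 -> 566

5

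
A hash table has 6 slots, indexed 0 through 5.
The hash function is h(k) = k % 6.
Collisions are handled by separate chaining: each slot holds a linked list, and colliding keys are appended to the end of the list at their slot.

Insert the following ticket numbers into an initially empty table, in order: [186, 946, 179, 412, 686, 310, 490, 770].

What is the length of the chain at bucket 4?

4

Insert 186: h=0, bucket 0 empty → new chain.
Insert 946: h=4, bucket 4 empty → new chain.
Insert 179: h=5, bucket 5 empty → new chain.
Insert 412: h=4, bucket 4 nonempty → append to chain.
Insert 686: h=2, bucket 2 empty → new chain.
Insert 310: h=4, bucket 4 nonempty → append to chain.
Insert 490: h=4, bucket 4 nonempty → append to chain.
Insert 770: h=2, bucket 2 nonempty → append to chain.
Final buckets:
0: 186
1: ∅
2: 686 -> 770
3: ∅
4: 946 -> 412 -> 310 -> 490
5: 179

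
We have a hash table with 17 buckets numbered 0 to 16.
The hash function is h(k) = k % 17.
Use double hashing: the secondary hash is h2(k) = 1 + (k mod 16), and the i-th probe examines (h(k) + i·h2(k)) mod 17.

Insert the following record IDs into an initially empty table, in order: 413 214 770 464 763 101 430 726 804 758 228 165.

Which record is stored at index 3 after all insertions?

413 hashes to 5; slot 5 is free → place at 5.
214 hashes to 10; slot 10 is free → place at 10.
770 hashes to 5, h2=3; 5 taken → place at 8.
464 hashes to 5, h2=1; 5 taken → place at 6.
763 hashes to 15; slot 15 is free → place at 15.
101 hashes to 16; slot 16 is free → place at 16.
430 hashes to 5, h2=15; 5 taken → place at 3.
726 hashes to 12; slot 12 is free → place at 12.
804 hashes to 5, h2=5; 5,10,15,3,8 taken → place at 13.
758 hashes to 10, h2=7; 10 taken → place at 0.
228 hashes to 7; slot 7 is free → place at 7.
165 hashes to 12, h2=6; 12 taken → place at 1.
Table: [758, 165, ., 430, ., 413, 464, 228, 770, ., 214, ., 726, 804, ., 763, 101]

430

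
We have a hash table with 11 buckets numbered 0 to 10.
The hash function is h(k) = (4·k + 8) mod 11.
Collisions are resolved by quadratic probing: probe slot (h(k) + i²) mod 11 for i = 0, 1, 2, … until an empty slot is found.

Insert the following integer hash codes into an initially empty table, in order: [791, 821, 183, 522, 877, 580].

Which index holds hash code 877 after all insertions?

791: h=4 => slot 4
821: h=3 => slot 3
183: h=3, probe 3,4,7 => slot 7
522: h=6 => slot 6
877: h=7, probe 7,8 => slot 8
580: h=7, probe 7,8,0 => slot 0
Table: [580, ∅, ∅, 821, 791, ∅, 522, 183, 877, ∅, ∅]

8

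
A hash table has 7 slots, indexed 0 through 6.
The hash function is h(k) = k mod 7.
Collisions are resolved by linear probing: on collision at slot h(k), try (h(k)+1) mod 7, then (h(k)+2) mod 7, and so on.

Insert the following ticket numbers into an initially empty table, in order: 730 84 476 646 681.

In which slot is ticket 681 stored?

4

730 hashes to 2; slot 2 is free -> place at 2.
84 hashes to 0; slot 0 is free -> place at 0.
476 hashes to 0; 0 taken -> place at 1.
646 hashes to 2; 2 taken -> place at 3.
681 hashes to 2; 2,3 taken -> place at 4.
Table: [84, 476, 730, 646, 681, —, —]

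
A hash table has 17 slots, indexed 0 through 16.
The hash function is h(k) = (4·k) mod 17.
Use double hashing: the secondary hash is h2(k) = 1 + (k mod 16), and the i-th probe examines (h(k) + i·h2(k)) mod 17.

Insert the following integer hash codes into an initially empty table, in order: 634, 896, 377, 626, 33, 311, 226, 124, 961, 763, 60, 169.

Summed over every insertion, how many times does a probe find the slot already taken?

12

Insert 634: h=3, slot 3 empty → index 3.
Insert 896: h=14, slot 14 empty → index 14.
Insert 377: h=12, slot 12 empty → index 12.
Insert 626: h=5, slot 5 empty → index 5.
Insert 33: h=13, slot 13 empty → index 13.
Insert 311: h=3, h2=8, slot 3 occupied → index 11.
Insert 226: h=3, h2=3, slot 3 occupied → index 6.
Insert 124: h=3, h2=13, slot 3 occupied → index 16.
Insert 961: h=2, slot 2 empty → index 2.
Insert 763: h=9, slot 9 empty → index 9.
Insert 60: h=2, h2=13, slot 2 occupied → index 15.
Insert 169: h=13, h2=10, slots 13,6,16,9,2,12,5,15 occupied → index 8.
Table: [∅, ∅, 961, 634, ∅, 626, 226, ∅, 169, 763, ∅, 311, 377, 33, 896, 60, 124]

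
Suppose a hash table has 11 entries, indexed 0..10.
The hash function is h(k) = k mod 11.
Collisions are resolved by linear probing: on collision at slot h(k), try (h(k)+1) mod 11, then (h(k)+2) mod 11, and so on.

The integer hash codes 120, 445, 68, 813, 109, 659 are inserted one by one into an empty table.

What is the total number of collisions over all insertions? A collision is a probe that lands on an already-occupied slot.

120 hashes to 10; slot 10 is free -> place at 10.
445 hashes to 5; slot 5 is free -> place at 5.
68 hashes to 2; slot 2 is free -> place at 2.
813 hashes to 10; 10 taken -> place at 0.
109 hashes to 10; 10,0 taken -> place at 1.
659 hashes to 10; 10,0,1,2 taken -> place at 3.
Table: [813, 109, 68, 659, —, 445, —, —, —, —, 120]

7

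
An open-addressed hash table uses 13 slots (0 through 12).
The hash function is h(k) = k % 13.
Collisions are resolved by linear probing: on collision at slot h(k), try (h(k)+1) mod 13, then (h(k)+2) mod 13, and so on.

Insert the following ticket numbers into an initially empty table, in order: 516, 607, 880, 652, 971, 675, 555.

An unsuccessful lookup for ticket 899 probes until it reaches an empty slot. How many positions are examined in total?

2

516: h=9 -> slot 9
607: h=9, probe 9,10 -> slot 10
880: h=9, probe 9,10,11 -> slot 11
652: h=2 -> slot 2
971: h=9, probe 9,10,11,12 -> slot 12
675: h=12, probe 12,0 -> slot 0
555: h=9, probe 9,10,11,12,0,1 -> slot 1
Table: [675, 555, 652, _, _, _, _, _, _, 516, 607, 880, 971]
Lookup 899: h=2, probe 2,3 → slot 3 empty, not found.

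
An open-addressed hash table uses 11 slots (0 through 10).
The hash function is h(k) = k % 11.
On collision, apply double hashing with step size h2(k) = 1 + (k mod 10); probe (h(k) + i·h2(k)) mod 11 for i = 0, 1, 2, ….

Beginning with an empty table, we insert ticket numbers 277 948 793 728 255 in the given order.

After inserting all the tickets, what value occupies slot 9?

728

Insert 277: h=2, slot 2 empty → index 2.
Insert 948: h=2, h2=9, slot 2 occupied → index 0.
Insert 793: h=1, slot 1 empty → index 1.
Insert 728: h=2, h2=9, slots 2,0 occupied → index 9.
Insert 255: h=2, h2=6, slot 2 occupied → index 8.
Table: [948, 793, 277, ∅, ∅, ∅, ∅, ∅, 255, 728, ∅]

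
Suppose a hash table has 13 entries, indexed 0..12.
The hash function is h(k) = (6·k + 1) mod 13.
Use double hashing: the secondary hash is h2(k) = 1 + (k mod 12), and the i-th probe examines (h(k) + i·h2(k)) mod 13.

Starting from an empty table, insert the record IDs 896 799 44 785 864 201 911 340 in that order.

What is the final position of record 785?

Insert 896: h=8, slot 8 empty → index 8.
Insert 799: h=11, slot 11 empty → index 11.
Insert 44: h=5, slot 5 empty → index 5.
Insert 785: h=5, h2=6, slots 5,11 occupied → index 4.
Insert 864: h=11, h2=1, slot 11 occupied → index 12.
Insert 201: h=11, h2=10, slots 11,8,5 occupied → index 2.
Insert 911: h=7, slot 7 empty → index 7.
Insert 340: h=0, slot 0 empty → index 0.
Table: [340, -, 201, -, 785, 44, -, 911, 896, -, -, 799, 864]

4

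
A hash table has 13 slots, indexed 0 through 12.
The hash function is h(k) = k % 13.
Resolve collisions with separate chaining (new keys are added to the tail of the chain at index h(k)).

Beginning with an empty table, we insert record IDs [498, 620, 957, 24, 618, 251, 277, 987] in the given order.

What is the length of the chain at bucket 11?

1

Insert 498: h=4, bucket 4 empty -> new chain.
Insert 620: h=9, bucket 9 empty -> new chain.
Insert 957: h=8, bucket 8 empty -> new chain.
Insert 24: h=11, bucket 11 empty -> new chain.
Insert 618: h=7, bucket 7 empty -> new chain.
Insert 251: h=4, bucket 4 nonempty -> append to chain.
Insert 277: h=4, bucket 4 nonempty -> append to chain.
Insert 987: h=12, bucket 12 empty -> new chain.
Final buckets:
0: —
1: —
2: —
3: —
4: 498 -> 251 -> 277
5: —
6: —
7: 618
8: 957
9: 620
10: —
11: 24
12: 987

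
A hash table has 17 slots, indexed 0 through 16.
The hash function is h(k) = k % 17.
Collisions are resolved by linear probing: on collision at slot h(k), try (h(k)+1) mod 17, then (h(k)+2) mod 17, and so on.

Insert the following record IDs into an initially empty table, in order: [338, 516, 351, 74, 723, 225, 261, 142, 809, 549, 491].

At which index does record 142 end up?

338 hashes to 15; slot 15 is free → place at 15.
516 hashes to 6; slot 6 is free → place at 6.
351 hashes to 11; slot 11 is free → place at 11.
74 hashes to 6; 6 taken → place at 7.
723 hashes to 9; slot 9 is free → place at 9.
225 hashes to 4; slot 4 is free → place at 4.
261 hashes to 6; 6,7 taken → place at 8.
142 hashes to 6; 6,7,8,9 taken → place at 10.
809 hashes to 10; 10,11 taken → place at 12.
549 hashes to 5; slot 5 is free → place at 5.
491 hashes to 15; 15 taken → place at 16.
Table: [∅, ∅, ∅, ∅, 225, 549, 516, 74, 261, 723, 142, 351, 809, ∅, ∅, 338, 491]

10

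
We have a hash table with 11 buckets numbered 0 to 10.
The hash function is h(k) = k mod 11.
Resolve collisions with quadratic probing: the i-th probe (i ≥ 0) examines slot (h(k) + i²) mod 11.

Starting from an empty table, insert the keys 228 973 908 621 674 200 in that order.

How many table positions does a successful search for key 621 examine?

228 hashes to 8; slot 8 is free → place at 8.
973 hashes to 5; slot 5 is free → place at 5.
908 hashes to 6; slot 6 is free → place at 6.
621 hashes to 5; 5,6 taken → place at 9.
674 hashes to 3; slot 3 is free → place at 3.
200 hashes to 2; slot 2 is free → place at 2.
Table: [—, —, 200, 674, —, 973, 908, —, 228, 621, —]
Lookup 621: h=5, probe 5,6,9 → found at 9.

3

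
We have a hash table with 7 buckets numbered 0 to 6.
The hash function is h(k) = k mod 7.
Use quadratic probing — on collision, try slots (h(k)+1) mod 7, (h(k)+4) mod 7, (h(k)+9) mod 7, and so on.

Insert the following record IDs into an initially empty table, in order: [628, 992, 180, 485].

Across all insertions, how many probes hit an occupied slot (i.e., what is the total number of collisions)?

628 hashes to 5; slot 5 is free -> place at 5.
992 hashes to 5; 5 taken -> place at 6.
180 hashes to 5; 5,6 taken -> place at 2.
485 hashes to 2; 2 taken -> place at 3.
Table: [-, -, 180, 485, -, 628, 992]

4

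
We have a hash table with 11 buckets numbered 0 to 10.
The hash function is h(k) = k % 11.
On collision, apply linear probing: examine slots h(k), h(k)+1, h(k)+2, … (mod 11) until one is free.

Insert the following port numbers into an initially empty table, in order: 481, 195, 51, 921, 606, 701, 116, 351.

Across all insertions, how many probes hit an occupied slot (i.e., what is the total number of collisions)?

9

481: h=8 => slot 8
195: h=8, probe 8,9 => slot 9
51: h=7 => slot 7
921: h=8, probe 8,9,10 => slot 10
606: h=1 => slot 1
701: h=8, probe 8,9,10,0 => slot 0
116: h=6 => slot 6
351: h=10, probe 10,0,1,2 => slot 2
Table: [701, 606, 351, ∅, ∅, ∅, 116, 51, 481, 195, 921]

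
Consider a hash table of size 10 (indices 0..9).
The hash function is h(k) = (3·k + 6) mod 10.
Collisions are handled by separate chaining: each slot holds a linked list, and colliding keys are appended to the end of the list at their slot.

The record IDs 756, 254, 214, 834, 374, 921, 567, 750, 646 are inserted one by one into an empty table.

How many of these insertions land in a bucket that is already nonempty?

Insert 756: h=4, bucket 4 empty -> new chain.
Insert 254: h=8, bucket 8 empty -> new chain.
Insert 214: h=8, bucket 8 nonempty -> append to chain.
Insert 834: h=8, bucket 8 nonempty -> append to chain.
Insert 374: h=8, bucket 8 nonempty -> append to chain.
Insert 921: h=9, bucket 9 empty -> new chain.
Insert 567: h=7, bucket 7 empty -> new chain.
Insert 750: h=6, bucket 6 empty -> new chain.
Insert 646: h=4, bucket 4 nonempty -> append to chain.
Final buckets:
0: -
1: -
2: -
3: -
4: 756 -> 646
5: -
6: 750
7: 567
8: 254 -> 214 -> 834 -> 374
9: 921

4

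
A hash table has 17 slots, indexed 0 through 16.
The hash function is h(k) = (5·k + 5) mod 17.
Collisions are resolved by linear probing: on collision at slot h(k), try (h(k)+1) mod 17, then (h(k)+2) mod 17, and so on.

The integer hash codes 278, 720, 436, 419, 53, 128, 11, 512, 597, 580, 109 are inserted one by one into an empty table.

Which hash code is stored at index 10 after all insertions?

278: h=1 => slot 1
720: h=1, probe 1,2 => slot 2
436: h=9 => slot 9
419: h=9, probe 9,10 => slot 10
53: h=15 => slot 15
128: h=16 => slot 16
11: h=9, probe 9,10,11 => slot 11
512: h=15, probe 15,16,0 => slot 0
597: h=15, probe 15,16,0,1,2,3 => slot 3
580: h=15, probe 15,16,0,1,2,3,4 => slot 4
109: h=6 => slot 6
Table: [512, 278, 720, 597, 580, _, 109, _, _, 436, 419, 11, _, _, _, 53, 128]

419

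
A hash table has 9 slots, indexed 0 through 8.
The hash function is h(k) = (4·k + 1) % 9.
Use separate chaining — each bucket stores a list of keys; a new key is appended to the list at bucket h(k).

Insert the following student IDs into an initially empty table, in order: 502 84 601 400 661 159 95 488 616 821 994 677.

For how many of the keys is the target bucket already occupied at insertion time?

Insert 502: h=2, bucket 2 empty -> new chain.
Insert 84: h=4, bucket 4 empty -> new chain.
Insert 601: h=2, bucket 2 nonempty -> append to chain.
Insert 400: h=8, bucket 8 empty -> new chain.
Insert 661: h=8, bucket 8 nonempty -> append to chain.
Insert 159: h=7, bucket 7 empty -> new chain.
Insert 95: h=3, bucket 3 empty -> new chain.
Insert 488: h=0, bucket 0 empty -> new chain.
Insert 616: h=8, bucket 8 nonempty -> append to chain.
Insert 821: h=0, bucket 0 nonempty -> append to chain.
Insert 994: h=8, bucket 8 nonempty -> append to chain.
Insert 677: h=0, bucket 0 nonempty -> append to chain.
Final buckets:
0: 488 -> 821 -> 677
1: —
2: 502 -> 601
3: 95
4: 84
5: —
6: —
7: 159
8: 400 -> 661 -> 616 -> 994

6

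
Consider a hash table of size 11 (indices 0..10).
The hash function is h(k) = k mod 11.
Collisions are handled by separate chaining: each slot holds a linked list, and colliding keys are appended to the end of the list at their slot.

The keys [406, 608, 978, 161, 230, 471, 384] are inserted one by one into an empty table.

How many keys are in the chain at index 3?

1

406 -> bucket 10
608 -> bucket 3
978 -> bucket 10 (collision)
161 -> bucket 7
230 -> bucket 10 (collision)
471 -> bucket 9
384 -> bucket 10 (collision)
Final buckets:
0: _
1: _
2: _
3: 608
4: _
5: _
6: _
7: 161
8: _
9: 471
10: 406 -> 978 -> 230 -> 384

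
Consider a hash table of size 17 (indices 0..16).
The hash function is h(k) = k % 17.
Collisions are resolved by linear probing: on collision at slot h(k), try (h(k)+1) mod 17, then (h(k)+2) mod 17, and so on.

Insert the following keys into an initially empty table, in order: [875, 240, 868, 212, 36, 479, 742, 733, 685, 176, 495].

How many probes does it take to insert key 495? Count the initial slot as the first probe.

875 hashes to 8; slot 8 is free -> place at 8.
240 hashes to 2; slot 2 is free -> place at 2.
868 hashes to 1; slot 1 is free -> place at 1.
212 hashes to 8; 8 taken -> place at 9.
36 hashes to 2; 2 taken -> place at 3.
479 hashes to 3; 3 taken -> place at 4.
742 hashes to 11; slot 11 is free -> place at 11.
733 hashes to 2; 2,3,4 taken -> place at 5.
685 hashes to 5; 5 taken -> place at 6.
176 hashes to 6; 6 taken -> place at 7.
495 hashes to 2; 2,3,4,5,6,7,8,9 taken -> place at 10.
Table: [_, 868, 240, 36, 479, 733, 685, 176, 875, 212, 495, 742, _, _, _, _, _]

9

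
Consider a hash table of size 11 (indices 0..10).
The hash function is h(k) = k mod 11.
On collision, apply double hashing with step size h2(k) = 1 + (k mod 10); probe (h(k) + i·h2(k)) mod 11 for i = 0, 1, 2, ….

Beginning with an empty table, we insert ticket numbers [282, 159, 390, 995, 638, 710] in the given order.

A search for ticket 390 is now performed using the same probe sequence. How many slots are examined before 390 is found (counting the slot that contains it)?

2

282 hashes to 7; slot 7 is free -> place at 7.
159 hashes to 5; slot 5 is free -> place at 5.
390 hashes to 5, h2=1; 5 taken -> place at 6.
995 hashes to 5, h2=6; 5 taken -> place at 0.
638 hashes to 0, h2=9; 0 taken -> place at 9.
710 hashes to 6, h2=1; 6,7 taken -> place at 8.
Table: [995, -, -, -, -, 159, 390, 282, 710, 638, -]
Lookup 390: h=5, h2=1, probe 5,6 → found at 6.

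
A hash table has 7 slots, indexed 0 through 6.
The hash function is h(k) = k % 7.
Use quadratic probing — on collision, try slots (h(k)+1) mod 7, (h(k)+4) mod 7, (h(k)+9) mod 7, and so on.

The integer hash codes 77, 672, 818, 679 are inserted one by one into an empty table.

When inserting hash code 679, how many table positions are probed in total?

Insert 77: h=0, slot 0 empty -> index 0.
Insert 672: h=0, slot 0 occupied -> index 1.
Insert 818: h=6, slot 6 empty -> index 6.
Insert 679: h=0, slots 0,1 occupied -> index 4.
Table: [77, 672, ∅, ∅, 679, ∅, 818]

3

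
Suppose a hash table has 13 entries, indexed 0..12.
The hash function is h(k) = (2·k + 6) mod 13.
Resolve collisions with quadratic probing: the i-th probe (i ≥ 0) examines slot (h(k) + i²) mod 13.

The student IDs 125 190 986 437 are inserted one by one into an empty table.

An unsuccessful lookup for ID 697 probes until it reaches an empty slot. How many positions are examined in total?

4

Insert 125: h=9, slot 9 empty → index 9.
Insert 190: h=9, slot 9 occupied → index 10.
Insert 986: h=2, slot 2 empty → index 2.
Insert 437: h=9, slots 9,10 occupied → index 0.
Table: [437, —, 986, —, —, —, —, —, —, 125, 190, —, —]
Lookup 697: h=9, probe 9,10,0,5 → slot 5 empty, not found.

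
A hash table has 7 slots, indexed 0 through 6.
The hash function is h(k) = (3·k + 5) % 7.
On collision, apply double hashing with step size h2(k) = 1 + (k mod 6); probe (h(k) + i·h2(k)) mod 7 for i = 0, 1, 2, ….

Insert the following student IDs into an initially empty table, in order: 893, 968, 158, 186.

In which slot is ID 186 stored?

5

893 hashes to 3; slot 3 is free -> place at 3.
968 hashes to 4; slot 4 is free -> place at 4.
158 hashes to 3, h2=3; 3 taken -> place at 6.
186 hashes to 3, h2=1; 3,4 taken -> place at 5.
Table: [-, -, -, 893, 968, 186, 158]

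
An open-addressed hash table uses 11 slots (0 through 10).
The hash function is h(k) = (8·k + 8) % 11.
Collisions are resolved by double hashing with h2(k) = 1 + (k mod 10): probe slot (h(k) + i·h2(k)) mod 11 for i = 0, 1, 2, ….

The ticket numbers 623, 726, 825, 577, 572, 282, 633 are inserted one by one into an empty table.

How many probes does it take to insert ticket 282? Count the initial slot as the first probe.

2

623: h=9 -> slot 9
726: h=8 -> slot 8
825: h=8, h2=6, probe 8,3 -> slot 3
577: h=4 -> slot 4
572: h=8, h2=3, probe 8,0 -> slot 0
282: h=9, h2=3, probe 9,1 -> slot 1
633: h=1, h2=4, probe 1,5 -> slot 5
Table: [572, 282, _, 825, 577, 633, _, _, 726, 623, _]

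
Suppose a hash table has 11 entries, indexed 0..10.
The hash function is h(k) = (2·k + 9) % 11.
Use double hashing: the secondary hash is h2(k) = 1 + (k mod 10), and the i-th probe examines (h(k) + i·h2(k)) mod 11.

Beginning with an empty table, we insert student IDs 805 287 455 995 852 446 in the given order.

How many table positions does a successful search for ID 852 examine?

3

805: h=2 -> slot 2
287: h=0 -> slot 0
455: h=6 -> slot 6
995: h=8 -> slot 8
852: h=8, h2=3, probe 8,0,3 -> slot 3
446: h=10 -> slot 10
Table: [287, _, 805, 852, _, _, 455, _, 995, _, 446]
Lookup 852: h=8, h2=3, probe 8,0,3 → found at 3.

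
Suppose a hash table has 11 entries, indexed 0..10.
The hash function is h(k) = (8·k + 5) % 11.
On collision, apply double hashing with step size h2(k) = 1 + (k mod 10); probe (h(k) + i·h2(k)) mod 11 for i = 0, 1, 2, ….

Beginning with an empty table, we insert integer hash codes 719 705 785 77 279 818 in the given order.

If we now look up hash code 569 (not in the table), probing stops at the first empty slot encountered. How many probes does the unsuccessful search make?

3

719 hashes to 4; slot 4 is free -> place at 4.
705 hashes to 2; slot 2 is free -> place at 2.
785 hashes to 4, h2=6; 4 taken -> place at 10.
77 hashes to 5; slot 5 is free -> place at 5.
279 hashes to 4, h2=10; 4 taken -> place at 3.
818 hashes to 4, h2=9; 4,2 taken -> place at 0.
Table: [818, ., 705, 279, 719, 77, ., ., ., ., 785]
Lookup 569: h=3, h2=10, probe 3,2,1 → slot 1 empty, not found.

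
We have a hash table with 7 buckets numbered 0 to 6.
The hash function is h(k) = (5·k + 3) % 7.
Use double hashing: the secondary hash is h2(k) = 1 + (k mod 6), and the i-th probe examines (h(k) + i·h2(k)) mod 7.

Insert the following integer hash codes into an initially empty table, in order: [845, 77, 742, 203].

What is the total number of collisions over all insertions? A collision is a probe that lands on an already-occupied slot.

845: h=0 → slot 0
77: h=3 → slot 3
742: h=3, h2=5, probe 3,1 → slot 1
203: h=3, h2=6, probe 3,2 → slot 2
Table: [845, 742, 203, 77, —, —, —]

2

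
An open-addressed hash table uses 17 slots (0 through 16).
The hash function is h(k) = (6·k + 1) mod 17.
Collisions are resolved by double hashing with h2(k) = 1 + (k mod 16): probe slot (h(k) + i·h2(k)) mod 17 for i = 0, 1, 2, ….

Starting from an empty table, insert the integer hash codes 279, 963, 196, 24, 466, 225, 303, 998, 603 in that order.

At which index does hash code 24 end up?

Insert 279: h=9, slot 9 empty -> index 9.
Insert 963: h=16, slot 16 empty -> index 16.
Insert 196: h=4, slot 4 empty -> index 4.
Insert 24: h=9, h2=9, slot 9 occupied -> index 1.
Insert 466: h=9, h2=3, slot 9 occupied -> index 12.
Insert 225: h=8, slot 8 empty -> index 8.
Insert 303: h=0, slot 0 empty -> index 0.
Insert 998: h=5, slot 5 empty -> index 5.
Insert 603: h=15, slot 15 empty -> index 15.
Table: [303, 24, —, —, 196, 998, —, —, 225, 279, —, —, 466, —, —, 603, 963]

1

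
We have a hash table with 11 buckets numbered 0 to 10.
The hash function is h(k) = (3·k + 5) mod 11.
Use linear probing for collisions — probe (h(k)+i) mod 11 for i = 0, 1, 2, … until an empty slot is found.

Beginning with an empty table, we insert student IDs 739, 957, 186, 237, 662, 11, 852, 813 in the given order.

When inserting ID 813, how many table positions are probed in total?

3

739: h=0 => slot 0
957: h=5 => slot 5
186: h=2 => slot 2
237: h=1 => slot 1
662: h=0, probe 0,1,2,3 => slot 3
11: h=5, probe 5,6 => slot 6
852: h=9 => slot 9
813: h=2, probe 2,3,4 => slot 4
Table: [739, 237, 186, 662, 813, 957, 11, _, _, 852, _]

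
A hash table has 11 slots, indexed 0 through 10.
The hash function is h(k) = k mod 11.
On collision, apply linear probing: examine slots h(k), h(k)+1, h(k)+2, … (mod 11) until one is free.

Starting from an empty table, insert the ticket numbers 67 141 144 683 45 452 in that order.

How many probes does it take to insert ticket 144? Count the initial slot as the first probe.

2

67 hashes to 1; slot 1 is free -> place at 1.
141 hashes to 9; slot 9 is free -> place at 9.
144 hashes to 1; 1 taken -> place at 2.
683 hashes to 1; 1,2 taken -> place at 3.
45 hashes to 1; 1,2,3 taken -> place at 4.
452 hashes to 1; 1,2,3,4 taken -> place at 5.
Table: [∅, 67, 144, 683, 45, 452, ∅, ∅, ∅, 141, ∅]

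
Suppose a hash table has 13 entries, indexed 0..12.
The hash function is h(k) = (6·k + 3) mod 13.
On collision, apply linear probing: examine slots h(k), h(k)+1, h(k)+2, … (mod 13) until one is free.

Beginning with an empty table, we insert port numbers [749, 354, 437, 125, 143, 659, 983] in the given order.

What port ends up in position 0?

437

749: h=12 => slot 12
354: h=8 => slot 8
437: h=12, probe 12,0 => slot 0
125: h=12, probe 12,0,1 => slot 1
143: h=3 => slot 3
659: h=5 => slot 5
983: h=12, probe 12,0,1,2 => slot 2
Table: [437, 125, 983, 143, —, 659, —, —, 354, —, —, —, 749]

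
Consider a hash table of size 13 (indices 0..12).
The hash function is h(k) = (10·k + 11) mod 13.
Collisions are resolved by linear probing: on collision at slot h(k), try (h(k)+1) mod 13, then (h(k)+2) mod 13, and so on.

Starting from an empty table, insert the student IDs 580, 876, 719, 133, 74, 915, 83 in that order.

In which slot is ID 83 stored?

580 hashes to 0; slot 0 is free => place at 0.
876 hashes to 9; slot 9 is free => place at 9.
719 hashes to 12; slot 12 is free => place at 12.
133 hashes to 2; slot 2 is free => place at 2.
74 hashes to 10; slot 10 is free => place at 10.
915 hashes to 9; 9,10 taken => place at 11.
83 hashes to 9; 9,10,11,12,0 taken => place at 1.
Table: [580, 83, 133, —, —, —, —, —, —, 876, 74, 915, 719]

1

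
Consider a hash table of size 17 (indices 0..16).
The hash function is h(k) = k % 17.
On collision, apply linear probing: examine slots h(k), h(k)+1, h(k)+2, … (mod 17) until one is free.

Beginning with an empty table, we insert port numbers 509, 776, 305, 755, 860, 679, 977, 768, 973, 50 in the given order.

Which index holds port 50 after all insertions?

2

509 hashes to 16; slot 16 is free → place at 16.
776 hashes to 11; slot 11 is free → place at 11.
305 hashes to 16; 16 taken → place at 0.
755 hashes to 7; slot 7 is free → place at 7.
860 hashes to 10; slot 10 is free → place at 10.
679 hashes to 16; 16,0 taken → place at 1.
977 hashes to 8; slot 8 is free → place at 8.
768 hashes to 3; slot 3 is free → place at 3.
973 hashes to 4; slot 4 is free → place at 4.
50 hashes to 16; 16,0,1 taken → place at 2.
Table: [305, 679, 50, 768, 973, -, -, 755, 977, -, 860, 776, -, -, -, -, 509]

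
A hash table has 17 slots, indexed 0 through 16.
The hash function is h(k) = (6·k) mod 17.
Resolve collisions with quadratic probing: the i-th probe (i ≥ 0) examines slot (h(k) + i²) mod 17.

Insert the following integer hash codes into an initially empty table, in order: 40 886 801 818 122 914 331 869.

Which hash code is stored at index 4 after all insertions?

40 hashes to 2; slot 2 is free -> place at 2.
886 hashes to 12; slot 12 is free -> place at 12.
801 hashes to 12; 12 taken -> place at 13.
818 hashes to 12; 12,13 taken -> place at 16.
122 hashes to 1; slot 1 is free -> place at 1.
914 hashes to 10; slot 10 is free -> place at 10.
331 hashes to 14; slot 14 is free -> place at 14.
869 hashes to 12; 12,13,16 taken -> place at 4.
Table: [—, 122, 40, —, 869, —, —, —, —, —, 914, —, 886, 801, 331, —, 818]

869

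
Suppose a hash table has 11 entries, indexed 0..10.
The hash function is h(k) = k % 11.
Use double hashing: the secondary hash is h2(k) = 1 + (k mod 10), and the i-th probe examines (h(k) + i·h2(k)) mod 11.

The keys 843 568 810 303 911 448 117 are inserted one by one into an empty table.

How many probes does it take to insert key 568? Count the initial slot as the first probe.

843 hashes to 7; slot 7 is free → place at 7.
568 hashes to 7, h2=9; 7 taken → place at 5.
810 hashes to 7, h2=1; 7 taken → place at 8.
303 hashes to 6; slot 6 is free → place at 6.
911 hashes to 9; slot 9 is free → place at 9.
448 hashes to 8, h2=9; 8,6 taken → place at 4.
117 hashes to 7, h2=8; 7,4 taken → place at 1.
Table: [∅, 117, ∅, ∅, 448, 568, 303, 843, 810, 911, ∅]

2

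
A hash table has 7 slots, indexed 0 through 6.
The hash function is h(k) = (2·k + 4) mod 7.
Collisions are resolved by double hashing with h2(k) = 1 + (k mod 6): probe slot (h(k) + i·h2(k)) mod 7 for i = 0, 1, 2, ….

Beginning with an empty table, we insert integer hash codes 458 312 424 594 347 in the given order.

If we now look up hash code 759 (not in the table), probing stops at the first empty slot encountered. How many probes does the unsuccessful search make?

2

Insert 458: h=3, slot 3 empty → index 3.
Insert 312: h=5, slot 5 empty → index 5.
Insert 424: h=5, h2=5, slots 5,3 occupied → index 1.
Insert 594: h=2, slot 2 empty → index 2.
Insert 347: h=5, h2=6, slot 5 occupied → index 4.
Table: [_, 424, 594, 458, 347, 312, _]
Lookup 759: h=3, h2=4, probe 3,0 → slot 0 empty, not found.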